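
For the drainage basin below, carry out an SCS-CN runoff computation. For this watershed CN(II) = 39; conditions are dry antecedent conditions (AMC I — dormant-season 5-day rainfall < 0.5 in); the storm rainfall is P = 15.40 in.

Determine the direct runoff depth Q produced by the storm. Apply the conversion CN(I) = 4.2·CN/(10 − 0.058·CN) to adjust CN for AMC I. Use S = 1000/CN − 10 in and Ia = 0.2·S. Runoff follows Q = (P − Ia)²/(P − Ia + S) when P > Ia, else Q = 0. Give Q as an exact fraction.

Adjust CN=39 to AMC I: 4.2·39/(10 − 0.058·39) → (819/5) ÷ (3869/500) = 81900/3869 ≈ 21.168
Max retention: S = 1000/(81900/3869) − 10 = 30500/819 in (≈ 37.241 in)
Ia = 0.2·(30500/819) = 6100/819 in ≈ 7.448 in
P − Ia = 15.400 − 7.448 = 32563/4095 ≈ 7.952 in (> 0, runoff occurs)
Q = (32563/4095)²/((32563/4095) + 30500/819) = (1060348969/16769025)/(185063/4095) = 1060348969/757832985 in ≈ 1.399 in

Q = 1060348969/757832985 in ≈ 1.399 in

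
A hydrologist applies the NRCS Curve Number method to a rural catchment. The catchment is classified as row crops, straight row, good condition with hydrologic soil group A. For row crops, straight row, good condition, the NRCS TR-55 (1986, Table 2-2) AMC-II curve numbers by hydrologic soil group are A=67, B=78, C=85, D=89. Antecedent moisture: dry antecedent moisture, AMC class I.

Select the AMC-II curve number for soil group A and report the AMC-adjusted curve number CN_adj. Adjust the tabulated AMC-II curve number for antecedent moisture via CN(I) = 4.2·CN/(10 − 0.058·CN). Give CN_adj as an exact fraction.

CN_adj = 46900/1019 ≈ 46.026

NRCS table: row crops, straight row, good condition, soil group A → CN(II) = 67
Dry (AMC I): CN(I) = 4.2·67/(10 − 0.058·67) = (1407/5)/(3057/500) = 46900/1019 ≈ 46.026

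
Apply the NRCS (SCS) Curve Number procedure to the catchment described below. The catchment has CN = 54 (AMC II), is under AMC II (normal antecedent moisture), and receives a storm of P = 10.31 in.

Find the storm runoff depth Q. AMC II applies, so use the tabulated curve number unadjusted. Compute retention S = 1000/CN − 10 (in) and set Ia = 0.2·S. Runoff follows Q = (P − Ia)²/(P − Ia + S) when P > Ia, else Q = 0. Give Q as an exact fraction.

Q = 539958169/124839900 in ≈ 4.325 in

Average conditions: CN = 54 (no AMC adjustment).
Retention S: 1000/CN − 10 with CN=54.000 → S = 230/27 ≈ 8.519 in
Ia = 0.2S: 0.2·8.519 = 1.704 in (exactly 46/27)
Excess rainfall: 10.310 − 1.704 = 8.606 in; P > Ia so Q > 0
Q = (23237/2700)²/((23237/2700) + 230/27) = (539958169/7290000)/(46237/2700) = 539958169/124839900 in ≈ 4.325 in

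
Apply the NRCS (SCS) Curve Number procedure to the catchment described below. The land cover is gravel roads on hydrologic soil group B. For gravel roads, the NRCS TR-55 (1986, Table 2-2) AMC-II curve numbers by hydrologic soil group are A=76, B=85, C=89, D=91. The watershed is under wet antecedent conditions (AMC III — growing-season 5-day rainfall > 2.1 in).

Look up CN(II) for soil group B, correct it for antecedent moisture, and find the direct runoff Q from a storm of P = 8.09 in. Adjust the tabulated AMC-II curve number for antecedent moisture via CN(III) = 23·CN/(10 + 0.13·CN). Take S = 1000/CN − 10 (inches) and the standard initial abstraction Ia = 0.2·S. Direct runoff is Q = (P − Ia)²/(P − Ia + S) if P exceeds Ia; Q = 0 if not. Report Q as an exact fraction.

NRCS table: gravel roads, soil group B → CN(II) = 85
Wet (AMC III): CN(III) = 23·85/(10 + 0.13·85) = 1955/(421/20) = 39100/421 ≈ 92.874
Retention S: 1000/CN − 10 with CN=92.874 → S = 300/391 ≈ 0.767 in
Initial abstraction Ia = S/5 = (300/391)/5 = 60/391 ≈ 0.153 in
Excess rainfall: 8.090 − 0.153 = 7.937 in; P > Ia so Q > 0
Q = (310319/39100)²/((310319/39100) + 300/391) = (96297881761/1528810000)/(340319/39100) = 96297881761/13306472900 in ≈ 7.237 in

Q = 96297881761/13306472900 in ≈ 7.237 in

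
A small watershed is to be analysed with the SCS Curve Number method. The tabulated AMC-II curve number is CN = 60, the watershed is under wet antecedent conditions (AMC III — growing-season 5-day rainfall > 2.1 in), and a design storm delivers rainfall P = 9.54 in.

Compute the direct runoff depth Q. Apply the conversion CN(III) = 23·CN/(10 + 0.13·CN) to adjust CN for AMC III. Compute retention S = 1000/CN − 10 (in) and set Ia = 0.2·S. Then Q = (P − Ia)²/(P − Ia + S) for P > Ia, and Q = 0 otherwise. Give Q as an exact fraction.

Wet (AMC III): CN(III) = 23·60/(10 + 0.13·60) = 1380/(89/5) = 6900/89 ≈ 77.528
Retention S: 1000/CN − 10 with CN=77.528 → S = 200/69 ≈ 2.899 in
Initial abstraction Ia = S/5 = (200/69)/5 = 40/69 ≈ 0.580 in
Excess rainfall: 9.540 − 0.580 = 8.960 in; P > Ia so Q > 0
Q = (30913/3450)²/((30913/3450) + 200/69) = (955613569/11902500)/(40913/3450) = 955613569/141149850 in ≈ 6.770 in

Q = 955613569/141149850 in ≈ 6.770 in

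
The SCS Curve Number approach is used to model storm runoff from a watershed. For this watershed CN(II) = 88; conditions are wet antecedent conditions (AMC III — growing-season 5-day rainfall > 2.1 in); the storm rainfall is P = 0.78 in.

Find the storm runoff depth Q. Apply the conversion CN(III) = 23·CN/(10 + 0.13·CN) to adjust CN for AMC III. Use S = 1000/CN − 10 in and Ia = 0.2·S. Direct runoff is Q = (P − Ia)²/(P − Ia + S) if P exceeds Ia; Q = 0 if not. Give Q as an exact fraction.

Q = 7778521/22301950 in ≈ 0.349 in

Wet (AMC III): CN(III) = 23·88/(10 + 0.13·88) = 2024/(536/25) = 6325/67 ≈ 94.403
Max retention: S = 1000/(6325/67) − 10 = 150/253 in (≈ 0.593 in)
Ia = 0.2·(150/253) = 30/253 in ≈ 0.119 in
P − Ia = 0.780 − 0.119 = 8367/12650 ≈ 0.661 in (> 0, runoff occurs)
Runoff Q = (P−Ia)²/(P−Ia+S) = (0.661)²/(0.661+0.593) = 7778521/22301950 ≈ 0.349 in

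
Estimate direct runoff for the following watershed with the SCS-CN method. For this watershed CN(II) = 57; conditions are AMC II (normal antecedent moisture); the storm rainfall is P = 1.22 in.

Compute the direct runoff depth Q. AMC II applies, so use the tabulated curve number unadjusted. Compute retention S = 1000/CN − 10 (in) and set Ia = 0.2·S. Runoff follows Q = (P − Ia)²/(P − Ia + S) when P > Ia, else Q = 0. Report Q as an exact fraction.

AMC II — tabulated CN = 57 applies directly.
Max retention: S = 1000/57 − 10 = 430/57 in (≈ 7.544 in)
Ia = 0.2·(430/57) = 86/57 in ≈ 1.509 in
P = 1.220 ≤ Ia = 1.509 in: entire storm abstracted, Q = 0.

Q = 0 in ≈ 0.000 in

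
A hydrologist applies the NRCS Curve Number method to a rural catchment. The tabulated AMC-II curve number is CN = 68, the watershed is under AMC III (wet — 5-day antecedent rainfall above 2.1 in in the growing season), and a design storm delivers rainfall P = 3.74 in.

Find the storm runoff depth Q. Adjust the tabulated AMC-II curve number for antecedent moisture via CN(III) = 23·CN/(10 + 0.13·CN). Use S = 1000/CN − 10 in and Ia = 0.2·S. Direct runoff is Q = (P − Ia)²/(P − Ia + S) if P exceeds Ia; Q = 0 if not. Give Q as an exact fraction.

Q = 4240223689/2055037350 in ≈ 2.063 in

CN(III) from CN(II)=68: (23·68)/(10 + 0.13·68) = 39100/471 ≈ 83.015
Retention S: 1000/CN − 10 with CN=83.015 → S = 800/391 ≈ 2.046 in
Ia = 0.2·(800/391) = 160/391 in ≈ 0.409 in
Excess rainfall: 3.740 − 0.409 = 3.331 in; P > Ia so Q > 0
Q: (65117/19550)² ÷ (105117/19550) = 4240223689/2055037350 in (≈ 2.063 in)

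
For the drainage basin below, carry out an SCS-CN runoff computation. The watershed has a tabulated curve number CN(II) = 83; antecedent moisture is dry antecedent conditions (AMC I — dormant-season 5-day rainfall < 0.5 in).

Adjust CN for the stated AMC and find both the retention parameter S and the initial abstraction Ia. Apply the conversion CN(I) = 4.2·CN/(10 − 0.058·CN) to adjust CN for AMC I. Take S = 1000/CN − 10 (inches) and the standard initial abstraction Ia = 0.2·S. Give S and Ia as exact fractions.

S = 8500/1743 in ≈ 4.877 in; Ia = 1700/1743 in ≈ 0.975 in

Dry (AMC I): CN(I) = 4.2·83/(10 − 0.058·83) = (1743/5)/(2593/500) = 174300/2593 ≈ 67.219
Max retention: S = 1000/(174300/2593) − 10 = 8500/1743 in (≈ 4.877 in)
Ia = 0.2S: 0.2·4.877 = 0.975 in (exactly 1700/1743)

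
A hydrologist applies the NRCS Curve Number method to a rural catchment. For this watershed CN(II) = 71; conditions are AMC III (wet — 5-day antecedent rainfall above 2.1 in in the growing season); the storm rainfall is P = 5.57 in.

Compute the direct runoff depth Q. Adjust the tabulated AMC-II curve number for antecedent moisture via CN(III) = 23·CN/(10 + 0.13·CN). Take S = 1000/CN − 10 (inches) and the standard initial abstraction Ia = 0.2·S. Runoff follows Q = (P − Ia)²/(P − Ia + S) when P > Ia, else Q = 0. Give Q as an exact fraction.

Adjust CN=71 to AMC III: 23·71/(10 + 0.13·71) → 1633 ÷ (1923/100) = 163300/1923 ≈ 84.919
Retention S: 1000/CN − 10 with CN=84.919 → S = 2900/1633 ≈ 1.776 in
Ia = 0.2S: 0.2·1.776 = 0.355 in (exactly 580/1633)
Excess rainfall: 5.570 − 0.355 = 5.215 in; P > Ia so Q > 0
Runoff Q = (P−Ia)²/(P−Ia+S) = (5.215)²/(5.215+1.776) = 725190199561/186420177300 ≈ 3.890 in

Q = 725190199561/186420177300 in ≈ 3.890 in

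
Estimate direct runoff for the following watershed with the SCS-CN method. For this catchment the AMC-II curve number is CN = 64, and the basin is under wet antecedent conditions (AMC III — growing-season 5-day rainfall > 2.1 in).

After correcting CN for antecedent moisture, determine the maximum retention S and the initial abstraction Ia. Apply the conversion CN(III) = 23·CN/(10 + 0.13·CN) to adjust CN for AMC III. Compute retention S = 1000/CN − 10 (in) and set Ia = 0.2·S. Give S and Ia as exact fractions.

S = 225/92 in ≈ 2.446 in; Ia = 45/92 in ≈ 0.489 in

Wet (AMC III): CN(III) = 23·64/(10 + 0.13·64) = 1472/(458/25) = 18400/229 ≈ 80.349
S = 1000/(18400/229) − 10 = 225/92 in ≈ 2.446 in
Ia = 0.2·(225/92) = 45/92 in ≈ 0.489 in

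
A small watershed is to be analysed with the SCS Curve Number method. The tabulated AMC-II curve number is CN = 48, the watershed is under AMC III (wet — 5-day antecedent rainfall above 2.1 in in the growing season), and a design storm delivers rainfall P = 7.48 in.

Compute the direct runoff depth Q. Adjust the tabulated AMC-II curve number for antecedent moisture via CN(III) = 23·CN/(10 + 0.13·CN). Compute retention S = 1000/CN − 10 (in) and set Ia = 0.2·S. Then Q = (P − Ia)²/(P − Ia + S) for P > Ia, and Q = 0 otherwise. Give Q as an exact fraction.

Q = 127193284/33470175 in ≈ 3.800 in

Adjust CN=48 to AMC III: 23·48/(10 + 0.13·48) → 1104 ÷ (406/25) = 13800/203 ≈ 67.980
S = 1000/(13800/203) − 10 = 325/69 in ≈ 4.710 in
Ia = 0.2·(325/69) = 65/69 in ≈ 0.942 in
Since P=7.480 > Ia=0.942: effective rainfall P−Ia = 11278/1725 in
Runoff Q = (P−Ia)²/(P−Ia+S) = (6.538)²/(6.538+4.710) = 127193284/33470175 ≈ 3.800 in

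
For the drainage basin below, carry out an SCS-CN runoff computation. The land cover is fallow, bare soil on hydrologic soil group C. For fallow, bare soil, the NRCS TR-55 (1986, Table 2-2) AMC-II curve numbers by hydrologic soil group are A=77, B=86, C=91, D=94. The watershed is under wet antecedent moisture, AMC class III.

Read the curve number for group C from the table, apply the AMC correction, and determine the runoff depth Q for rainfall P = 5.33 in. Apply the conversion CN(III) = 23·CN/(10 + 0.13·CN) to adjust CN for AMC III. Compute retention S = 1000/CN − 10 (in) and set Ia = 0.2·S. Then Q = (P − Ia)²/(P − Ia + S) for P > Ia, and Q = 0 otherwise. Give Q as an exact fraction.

NRCS table: fallow, bare soil, soil group C → CN(II) = 91
Adjust CN=91 to AMC III: 23·91/(10 + 0.13·91) → 2093 ÷ (2183/100) = 209300/2183 ≈ 95.877
Retention S: 1000/CN − 10 with CN=95.877 → S = 900/2093 ≈ 0.430 in
Ia = 0.2S: 0.2·0.430 = 0.086 in (exactly 180/2093)
P − Ia = 5.330 − 0.086 = 1097569/209300 ≈ 5.244 in (> 0, runoff occurs)
Q: (1097569/209300)² ÷ (1187569/209300) = 1204657709761/248558191700 in (≈ 4.847 in)

Q = 1204657709761/248558191700 in ≈ 4.847 in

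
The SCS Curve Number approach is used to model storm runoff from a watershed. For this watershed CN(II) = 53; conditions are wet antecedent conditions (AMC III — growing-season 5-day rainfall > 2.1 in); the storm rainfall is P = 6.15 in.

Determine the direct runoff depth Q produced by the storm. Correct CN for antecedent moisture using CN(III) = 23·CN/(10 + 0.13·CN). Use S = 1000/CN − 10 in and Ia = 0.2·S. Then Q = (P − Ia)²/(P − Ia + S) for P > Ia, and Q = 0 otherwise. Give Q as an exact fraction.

Q = 17196912769/5488840060 in ≈ 3.133 in

Adjust CN=53 to AMC III: 23·53/(10 + 0.13·53) → 1219 ÷ (1689/100) = 121900/1689 ≈ 72.173
Max retention: S = 1000/(121900/1689) − 10 = 4700/1219 in (≈ 3.856 in)
Initial abstraction Ia = S/5 = (4700/1219)/5 = 940/1219 ≈ 0.771 in
Excess rainfall: 6.150 − 0.771 = 5.379 in; P > Ia so Q > 0
Q = (131137/24380)²/((131137/24380) + 4700/1219) = (17196912769/594384400)/(225137/24380) = 17196912769/5488840060 in ≈ 3.133 in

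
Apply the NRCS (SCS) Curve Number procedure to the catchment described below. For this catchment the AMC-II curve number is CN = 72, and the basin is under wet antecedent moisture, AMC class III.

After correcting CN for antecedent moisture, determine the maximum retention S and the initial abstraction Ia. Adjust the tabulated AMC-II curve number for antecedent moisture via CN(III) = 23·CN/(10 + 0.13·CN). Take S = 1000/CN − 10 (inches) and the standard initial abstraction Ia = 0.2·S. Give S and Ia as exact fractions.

Adjust CN=72 to AMC III: 23·72/(10 + 0.13·72) → 1656 ÷ (484/25) = 10350/121 ≈ 85.537
Retention S: 1000/CN − 10 with CN=85.537 → S = 350/207 ≈ 1.691 in
Ia = 0.2S: 0.2·1.691 = 0.338 in (exactly 70/207)

S = 350/207 in ≈ 1.691 in; Ia = 70/207 in ≈ 0.338 in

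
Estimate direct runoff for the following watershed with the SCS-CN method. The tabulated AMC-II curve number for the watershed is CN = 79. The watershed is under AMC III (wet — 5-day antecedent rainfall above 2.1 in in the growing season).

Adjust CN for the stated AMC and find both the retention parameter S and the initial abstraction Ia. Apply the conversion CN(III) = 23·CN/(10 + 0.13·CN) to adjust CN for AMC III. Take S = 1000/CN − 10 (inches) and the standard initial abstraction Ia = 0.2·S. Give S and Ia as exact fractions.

S = 2100/1817 in ≈ 1.156 in; Ia = 420/1817 in ≈ 0.231 in

Adjust CN=79 to AMC III: 23·79/(10 + 0.13·79) → 1817 ÷ (2027/100) = 181700/2027 ≈ 89.640
S = 1000/(181700/2027) − 10 = 2100/1817 in ≈ 1.156 in
Initial abstraction Ia = S/5 = (2100/1817)/5 = 420/1817 ≈ 0.231 in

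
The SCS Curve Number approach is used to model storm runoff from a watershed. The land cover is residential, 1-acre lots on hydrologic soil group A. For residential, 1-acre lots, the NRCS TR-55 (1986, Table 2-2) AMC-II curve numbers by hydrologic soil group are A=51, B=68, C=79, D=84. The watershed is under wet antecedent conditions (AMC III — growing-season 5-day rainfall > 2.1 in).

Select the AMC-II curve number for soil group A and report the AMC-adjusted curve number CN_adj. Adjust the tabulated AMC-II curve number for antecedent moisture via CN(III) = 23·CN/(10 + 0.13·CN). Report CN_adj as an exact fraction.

CN_adj = 117300/1663 ≈ 70.535

NRCS table: residential, 1-acre lots, soil group A → CN(II) = 51
CN(III) from CN(II)=51: (23·51)/(10 + 0.13·51) = 117300/1663 ≈ 70.535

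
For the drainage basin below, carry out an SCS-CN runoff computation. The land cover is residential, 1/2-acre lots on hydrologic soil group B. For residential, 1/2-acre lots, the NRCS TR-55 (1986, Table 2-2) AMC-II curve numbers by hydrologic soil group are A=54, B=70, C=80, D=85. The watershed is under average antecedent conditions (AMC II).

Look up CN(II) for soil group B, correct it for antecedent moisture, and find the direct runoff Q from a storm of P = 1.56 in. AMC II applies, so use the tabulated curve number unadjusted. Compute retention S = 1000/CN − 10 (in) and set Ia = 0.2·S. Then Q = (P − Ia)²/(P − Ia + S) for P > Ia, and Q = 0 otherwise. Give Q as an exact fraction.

NRCS table: residential, 1/2-acre lots, soil group B → CN(II) = 70
AMC II — tabulated CN = 70 applies directly.
Max retention: S = 1000/70 − 10 = 30/7 in (≈ 4.286 in)
Ia = 0.2S: 0.2·4.286 = 0.857 in (exactly 6/7)
P − Ia = 1.560 − 0.857 = 123/175 ≈ 0.703 in (> 0, runoff occurs)
Q: (123/175)² ÷ (873/175) = 1681/16975 in (≈ 0.099 in)

Q = 1681/16975 in ≈ 0.099 in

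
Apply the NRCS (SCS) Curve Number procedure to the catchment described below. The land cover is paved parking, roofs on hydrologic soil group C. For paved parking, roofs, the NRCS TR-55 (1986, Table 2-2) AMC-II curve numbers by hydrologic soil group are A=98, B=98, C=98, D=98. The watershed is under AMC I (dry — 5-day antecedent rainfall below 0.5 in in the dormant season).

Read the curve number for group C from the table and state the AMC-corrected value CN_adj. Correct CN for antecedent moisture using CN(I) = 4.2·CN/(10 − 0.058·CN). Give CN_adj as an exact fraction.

CN_adj = 102900/1079 ≈ 95.366

NRCS table: paved parking, roofs, soil group C → CN(II) = 98
Dry (AMC I): CN(I) = 4.2·98/(10 − 0.058·98) = (2058/5)/(1079/250) = 102900/1079 ≈ 95.366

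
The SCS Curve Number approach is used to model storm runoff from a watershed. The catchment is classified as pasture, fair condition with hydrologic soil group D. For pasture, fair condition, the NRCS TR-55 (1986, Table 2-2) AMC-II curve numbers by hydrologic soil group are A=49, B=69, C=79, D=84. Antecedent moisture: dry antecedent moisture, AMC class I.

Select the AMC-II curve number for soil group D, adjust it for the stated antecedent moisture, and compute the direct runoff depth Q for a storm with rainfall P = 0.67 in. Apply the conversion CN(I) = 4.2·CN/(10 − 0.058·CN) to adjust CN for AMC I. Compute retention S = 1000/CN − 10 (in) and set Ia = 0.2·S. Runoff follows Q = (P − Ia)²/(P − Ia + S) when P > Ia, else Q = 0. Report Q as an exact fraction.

NRCS table: pasture, fair condition, soil group D → CN(II) = 84
Dry (AMC I): CN(I) = 4.2·84/(10 − 0.058·84) = (1764/5)/(641/125) = 44100/641 ≈ 68.799
S = 1000/(44100/641) − 10 = 2000/441 in ≈ 4.535 in
Ia = 0.2·(2000/441) = 400/441 in ≈ 0.907 in
P = 0.670 ≤ Ia = 0.907 in: entire storm abstracted, Q = 0.

Q = 0 in ≈ 0.000 in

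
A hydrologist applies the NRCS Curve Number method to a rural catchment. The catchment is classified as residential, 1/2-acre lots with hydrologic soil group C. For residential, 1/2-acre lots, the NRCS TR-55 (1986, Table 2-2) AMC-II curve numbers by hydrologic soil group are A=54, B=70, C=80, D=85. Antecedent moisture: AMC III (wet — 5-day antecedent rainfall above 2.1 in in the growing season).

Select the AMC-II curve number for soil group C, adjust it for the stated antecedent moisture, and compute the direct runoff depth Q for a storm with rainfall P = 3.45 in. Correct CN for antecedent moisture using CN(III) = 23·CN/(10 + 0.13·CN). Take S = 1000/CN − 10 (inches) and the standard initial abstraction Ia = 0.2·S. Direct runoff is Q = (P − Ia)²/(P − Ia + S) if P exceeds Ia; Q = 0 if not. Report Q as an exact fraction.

Q = 2211169/914020 in ≈ 2.419 in

NRCS table: residential, 1/2-acre lots, soil group C → CN(II) = 80
CN(III) from CN(II)=80: (23·80)/(10 + 0.13·80) = 4600/51 ≈ 90.196
Max retention: S = 1000/(4600/51) − 10 = 25/23 in (≈ 1.087 in)
Ia = 0.2S: 0.2·1.087 = 0.217 in (exactly 5/23)
Excess rainfall: 3.450 − 0.217 = 3.233 in; P > Ia so Q > 0
Q = (1487/460)²/((1487/460) + 25/23) = (2211169/211600)/(1987/460) = 2211169/914020 in ≈ 2.419 in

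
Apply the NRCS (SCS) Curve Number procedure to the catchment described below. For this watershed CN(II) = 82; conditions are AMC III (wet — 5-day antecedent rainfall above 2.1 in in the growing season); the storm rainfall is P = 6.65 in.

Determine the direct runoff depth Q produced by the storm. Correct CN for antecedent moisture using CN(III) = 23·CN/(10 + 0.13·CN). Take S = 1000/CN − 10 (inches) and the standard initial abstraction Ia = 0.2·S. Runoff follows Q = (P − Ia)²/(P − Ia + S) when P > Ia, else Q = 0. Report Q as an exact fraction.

Q = 14839868761/2636986340 in ≈ 5.628 in

Adjust CN=82 to AMC III: 23·82/(10 + 0.13·82) → 1886 ÷ (1033/50) = 94300/1033 ≈ 91.288
S = 1000/(94300/1033) − 10 = 900/943 in ≈ 0.954 in
Ia = 0.2S: 0.2·0.954 = 0.191 in (exactly 180/943)
Excess rainfall: 6.650 − 0.191 = 6.459 in; P > Ia so Q > 0
Runoff Q = (P−Ia)²/(P−Ia+S) = (6.459)²/(6.459+0.954) = 14839868761/2636986340 ≈ 5.628 in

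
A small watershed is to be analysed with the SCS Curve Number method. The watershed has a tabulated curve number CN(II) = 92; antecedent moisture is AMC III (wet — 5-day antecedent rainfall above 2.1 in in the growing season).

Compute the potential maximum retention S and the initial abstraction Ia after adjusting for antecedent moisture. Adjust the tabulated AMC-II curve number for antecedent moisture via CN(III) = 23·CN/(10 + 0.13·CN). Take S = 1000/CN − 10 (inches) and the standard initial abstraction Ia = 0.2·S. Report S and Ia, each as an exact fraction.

S = 200/529 in ≈ 0.378 in; Ia = 40/529 in ≈ 0.076 in

Adjust CN=92 to AMC III: 23·92/(10 + 0.13·92) → 2116 ÷ (549/25) = 52900/549 ≈ 96.357
Max retention: S = 1000/(52900/549) − 10 = 200/529 in (≈ 0.378 in)
Ia = 0.2·(200/529) = 40/529 in ≈ 0.076 in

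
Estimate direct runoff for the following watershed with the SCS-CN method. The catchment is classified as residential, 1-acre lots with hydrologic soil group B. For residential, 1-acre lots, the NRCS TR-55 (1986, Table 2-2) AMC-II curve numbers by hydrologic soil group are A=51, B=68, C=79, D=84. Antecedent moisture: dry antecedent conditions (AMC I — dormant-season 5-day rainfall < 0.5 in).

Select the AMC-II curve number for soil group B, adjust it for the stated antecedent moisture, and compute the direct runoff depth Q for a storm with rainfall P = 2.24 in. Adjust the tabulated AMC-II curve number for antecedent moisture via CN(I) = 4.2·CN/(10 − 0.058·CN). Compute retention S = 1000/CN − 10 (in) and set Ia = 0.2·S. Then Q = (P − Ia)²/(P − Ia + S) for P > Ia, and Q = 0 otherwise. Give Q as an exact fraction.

Q = 0 in ≈ 0.000 in

NRCS table: residential, 1-acre lots, soil group B → CN(II) = 68
Adjust CN=68 to AMC I: 4.2·68/(10 − 0.058·68) → (1428/5) ÷ (757/125) = 35700/757 ≈ 47.160
Max retention: S = 1000/(35700/757) − 10 = 4000/357 in (≈ 11.204 in)
Ia = 0.2·(4000/357) = 800/357 in ≈ 2.241 in
P = 2.240 ≤ Ia = 2.241 in: entire storm abstracted, Q = 0.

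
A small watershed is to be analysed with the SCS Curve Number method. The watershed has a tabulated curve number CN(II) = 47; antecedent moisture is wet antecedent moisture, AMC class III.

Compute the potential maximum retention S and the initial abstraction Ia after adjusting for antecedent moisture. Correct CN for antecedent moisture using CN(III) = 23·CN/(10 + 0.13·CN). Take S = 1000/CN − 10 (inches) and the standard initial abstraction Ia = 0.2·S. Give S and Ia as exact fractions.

S = 5300/1081 in ≈ 4.903 in; Ia = 1060/1081 in ≈ 0.981 in

CN(III) from CN(II)=47: (23·47)/(10 + 0.13·47) = 108100/1611 ≈ 67.101
Retention S: 1000/CN − 10 with CN=67.101 → S = 5300/1081 ≈ 4.903 in
Ia = 0.2·(5300/1081) = 1060/1081 in ≈ 0.981 in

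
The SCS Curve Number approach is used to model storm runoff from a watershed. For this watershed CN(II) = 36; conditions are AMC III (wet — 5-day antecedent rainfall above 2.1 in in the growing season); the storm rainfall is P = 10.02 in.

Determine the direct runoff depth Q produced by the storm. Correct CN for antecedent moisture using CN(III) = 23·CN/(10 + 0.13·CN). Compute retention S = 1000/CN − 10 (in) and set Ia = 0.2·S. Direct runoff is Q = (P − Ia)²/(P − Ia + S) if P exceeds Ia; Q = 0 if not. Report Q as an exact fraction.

Q = 7692517849/1735767450 in ≈ 4.432 in

Wet (AMC III): CN(III) = 23·36/(10 + 0.13·36) = 828/(367/25) = 20700/367 ≈ 56.403
S = 1000/(20700/367) − 10 = 1600/207 in ≈ 7.729 in
Ia = 0.2S: 0.2·7.729 = 1.546 in (exactly 320/207)
Since P=10.020 > Ia=1.546: effective rainfall P−Ia = 87707/10350 in
Runoff Q = (P−Ia)²/(P−Ia+S) = (8.474)²/(8.474+7.729) = 7692517849/1735767450 ≈ 4.432 in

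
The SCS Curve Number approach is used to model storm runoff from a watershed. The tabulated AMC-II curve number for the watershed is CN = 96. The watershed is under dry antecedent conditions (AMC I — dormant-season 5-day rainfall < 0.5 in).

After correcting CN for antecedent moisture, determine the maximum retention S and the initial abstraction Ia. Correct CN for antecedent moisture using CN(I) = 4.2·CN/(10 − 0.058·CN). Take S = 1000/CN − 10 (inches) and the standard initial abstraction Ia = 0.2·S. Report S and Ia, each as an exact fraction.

Adjust CN=96 to AMC I: 4.2·96/(10 − 0.058·96) → (2016/5) ÷ (554/125) = 25200/277 ≈ 90.975
Max retention: S = 1000/(25200/277) − 10 = 125/126 in (≈ 0.992 in)
Ia = 0.2·(125/126) = 25/126 in ≈ 0.198 in

S = 125/126 in ≈ 0.992 in; Ia = 25/126 in ≈ 0.198 in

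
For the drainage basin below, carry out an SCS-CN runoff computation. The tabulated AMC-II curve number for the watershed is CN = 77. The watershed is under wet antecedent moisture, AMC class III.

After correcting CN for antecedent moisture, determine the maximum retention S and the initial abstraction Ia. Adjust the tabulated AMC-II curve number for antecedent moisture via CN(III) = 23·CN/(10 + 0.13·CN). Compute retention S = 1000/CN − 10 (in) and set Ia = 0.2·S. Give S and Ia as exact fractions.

S = 100/77 in ≈ 1.299 in; Ia = 20/77 in ≈ 0.260 in

Wet (AMC III): CN(III) = 23·77/(10 + 0.13·77) = 1771/(2001/100) = 7700/87 ≈ 88.506
Retention S: 1000/CN − 10 with CN=88.506 → S = 100/77 ≈ 1.299 in
Initial abstraction Ia = S/5 = (100/77)/5 = 20/77 ≈ 0.260 in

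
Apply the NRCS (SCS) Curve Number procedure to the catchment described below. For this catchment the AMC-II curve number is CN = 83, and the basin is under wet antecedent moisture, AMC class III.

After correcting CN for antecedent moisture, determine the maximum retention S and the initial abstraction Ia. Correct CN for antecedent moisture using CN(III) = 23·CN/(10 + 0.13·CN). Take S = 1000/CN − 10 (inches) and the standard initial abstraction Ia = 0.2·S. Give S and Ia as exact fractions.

S = 1700/1909 in ≈ 0.891 in; Ia = 340/1909 in ≈ 0.178 in

Adjust CN=83 to AMC III: 23·83/(10 + 0.13·83) → 1909 ÷ (2079/100) = 190900/2079 ≈ 91.823
Max retention: S = 1000/(190900/2079) − 10 = 1700/1909 in (≈ 0.891 in)
Initial abstraction Ia = S/5 = (1700/1909)/5 = 340/1909 ≈ 0.178 in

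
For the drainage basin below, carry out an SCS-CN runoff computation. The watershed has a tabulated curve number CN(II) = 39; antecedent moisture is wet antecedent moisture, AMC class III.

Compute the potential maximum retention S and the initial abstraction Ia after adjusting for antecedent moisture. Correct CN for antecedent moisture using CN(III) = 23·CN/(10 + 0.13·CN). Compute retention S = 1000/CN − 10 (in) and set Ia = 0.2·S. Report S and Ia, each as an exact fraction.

S = 6100/897 in ≈ 6.800 in; Ia = 1220/897 in ≈ 1.360 in

Adjust CN=39 to AMC III: 23·39/(10 + 0.13·39) → 897 ÷ (1507/100) = 89700/1507 ≈ 59.522
S = 1000/(89700/1507) − 10 = 6100/897 in ≈ 6.800 in
Ia = 0.2S: 0.2·6.800 = 1.360 in (exactly 1220/897)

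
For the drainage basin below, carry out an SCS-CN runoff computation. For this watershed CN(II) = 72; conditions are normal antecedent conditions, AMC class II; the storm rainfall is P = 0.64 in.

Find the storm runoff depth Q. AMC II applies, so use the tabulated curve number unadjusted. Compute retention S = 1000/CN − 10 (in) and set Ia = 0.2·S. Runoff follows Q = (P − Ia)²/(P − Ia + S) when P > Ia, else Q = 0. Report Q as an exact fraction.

CN(II) = 72; AMC II needs no correction.
Retention S: 1000/CN − 10 with CN=72.000 → S = 35/9 ≈ 3.889 in
Ia = 0.2S: 0.2·3.889 = 0.778 in (exactly 7/9)
P = 0.640 ≤ Ia = 0.778 in: entire storm abstracted, Q = 0.

Q = 0 in ≈ 0.000 in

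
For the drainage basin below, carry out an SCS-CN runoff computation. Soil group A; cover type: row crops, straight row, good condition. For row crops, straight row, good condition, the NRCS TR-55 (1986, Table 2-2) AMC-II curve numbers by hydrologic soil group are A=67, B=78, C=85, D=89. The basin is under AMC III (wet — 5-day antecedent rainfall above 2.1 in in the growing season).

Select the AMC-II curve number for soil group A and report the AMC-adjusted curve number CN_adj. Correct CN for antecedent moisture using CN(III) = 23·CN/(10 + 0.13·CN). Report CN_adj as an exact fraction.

NRCS table: row crops, straight row, good condition, soil group A → CN(II) = 67
Wet (AMC III): CN(III) = 23·67/(10 + 0.13·67) = 1541/(1871/100) = 154100/1871 ≈ 82.362

CN_adj = 154100/1871 ≈ 82.362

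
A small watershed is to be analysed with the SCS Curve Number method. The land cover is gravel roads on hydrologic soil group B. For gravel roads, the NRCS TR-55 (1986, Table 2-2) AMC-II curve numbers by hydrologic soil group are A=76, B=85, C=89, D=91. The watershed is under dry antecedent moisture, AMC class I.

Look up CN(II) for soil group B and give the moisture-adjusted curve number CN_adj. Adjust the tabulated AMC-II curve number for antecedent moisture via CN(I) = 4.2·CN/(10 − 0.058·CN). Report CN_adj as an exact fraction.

CN_adj = 11900/169 ≈ 70.414

NRCS table: gravel roads, soil group B → CN(II) = 85
CN(I) from CN(II)=85: (4.2·85)/(10 − 0.058·85) = 11900/169 ≈ 70.414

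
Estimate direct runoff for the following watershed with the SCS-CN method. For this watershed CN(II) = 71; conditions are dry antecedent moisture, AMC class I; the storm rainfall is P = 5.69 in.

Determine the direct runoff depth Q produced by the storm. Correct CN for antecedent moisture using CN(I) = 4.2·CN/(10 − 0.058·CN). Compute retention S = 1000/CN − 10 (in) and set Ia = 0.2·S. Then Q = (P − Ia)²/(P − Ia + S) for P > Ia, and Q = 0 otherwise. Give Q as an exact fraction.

Q = 311787107641/299449308900 in ≈ 1.041 in

CN(I) from CN(II)=71: (4.2·71)/(10 − 0.058·71) = 149100/2941 ≈ 50.697
Max retention: S = 1000/(149100/2941) − 10 = 14500/1491 in (≈ 9.725 in)
Ia = 0.2S: 0.2·9.725 = 1.945 in (exactly 2900/1491)
P − Ia = 5.690 − 1.945 = 558379/149100 ≈ 3.745 in (> 0, runoff occurs)
Q = (558379/149100)²/((558379/149100) + 14500/1491) = (311787107641/22230810000)/(2008379/149100) = 311787107641/299449308900 in ≈ 1.041 in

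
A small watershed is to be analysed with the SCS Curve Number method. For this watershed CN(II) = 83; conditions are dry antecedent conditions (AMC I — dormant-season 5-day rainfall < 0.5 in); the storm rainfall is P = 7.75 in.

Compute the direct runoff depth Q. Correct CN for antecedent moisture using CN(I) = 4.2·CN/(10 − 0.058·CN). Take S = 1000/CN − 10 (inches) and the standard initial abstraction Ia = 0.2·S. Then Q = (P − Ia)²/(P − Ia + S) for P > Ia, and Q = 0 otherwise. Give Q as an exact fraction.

Dry (AMC I): CN(I) = 4.2·83/(10 − 0.058·83) = (1743/5)/(2593/500) = 174300/2593 ≈ 67.219
S = 1000/(174300/2593) − 10 = 8500/1743 in ≈ 4.877 in
Ia = 0.2·(8500/1743) = 1700/1743 in ≈ 0.975 in
Since P=7.750 > Ia=0.975: effective rainfall P−Ia = 47233/6972 in
Q = (47233/6972)²/((47233/6972) + 8500/1743) = (2230956289/48608784)/(81233/6972) = 2230956289/566356476 in ≈ 3.939 in

Q = 2230956289/566356476 in ≈ 3.939 in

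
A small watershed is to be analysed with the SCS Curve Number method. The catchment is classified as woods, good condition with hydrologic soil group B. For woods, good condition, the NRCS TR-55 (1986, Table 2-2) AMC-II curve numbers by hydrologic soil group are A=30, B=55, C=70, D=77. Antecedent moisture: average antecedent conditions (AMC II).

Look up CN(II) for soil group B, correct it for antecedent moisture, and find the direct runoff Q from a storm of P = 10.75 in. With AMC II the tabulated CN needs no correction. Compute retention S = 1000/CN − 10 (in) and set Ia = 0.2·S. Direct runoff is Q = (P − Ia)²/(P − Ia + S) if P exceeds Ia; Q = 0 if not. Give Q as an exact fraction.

NRCS table: woods, good condition, soil group B → CN(II) = 55
AMC II — tabulated CN = 55 applies directly.
Retention S: 1000/CN − 10 with CN=55.000 → S = 90/11 ≈ 8.182 in
Ia = 0.2S: 0.2·8.182 = 1.636 in (exactly 18/11)
P − Ia = 10.750 − 1.636 = 401/44 ≈ 9.114 in (> 0, runoff occurs)
Q: (401/44)² ÷ (761/44) = 160801/33484 in (≈ 4.802 in)

Q = 160801/33484 in ≈ 4.802 in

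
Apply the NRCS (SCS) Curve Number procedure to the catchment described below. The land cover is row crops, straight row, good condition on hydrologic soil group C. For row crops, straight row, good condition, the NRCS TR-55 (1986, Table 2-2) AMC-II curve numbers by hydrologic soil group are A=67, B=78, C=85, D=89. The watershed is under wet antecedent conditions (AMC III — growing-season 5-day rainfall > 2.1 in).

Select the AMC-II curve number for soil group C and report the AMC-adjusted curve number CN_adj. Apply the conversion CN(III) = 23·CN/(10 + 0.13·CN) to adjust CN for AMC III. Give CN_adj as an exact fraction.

NRCS table: row crops, straight row, good condition, soil group C → CN(II) = 85
Wet (AMC III): CN(III) = 23·85/(10 + 0.13·85) = 1955/(421/20) = 39100/421 ≈ 92.874

CN_adj = 39100/421 ≈ 92.874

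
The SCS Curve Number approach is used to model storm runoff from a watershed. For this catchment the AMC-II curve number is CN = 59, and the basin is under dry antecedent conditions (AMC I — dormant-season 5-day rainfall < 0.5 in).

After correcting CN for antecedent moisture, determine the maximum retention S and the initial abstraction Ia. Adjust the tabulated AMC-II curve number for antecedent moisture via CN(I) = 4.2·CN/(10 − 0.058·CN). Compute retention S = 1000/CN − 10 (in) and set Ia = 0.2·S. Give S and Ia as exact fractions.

CN(I) from CN(II)=59: (4.2·59)/(10 − 0.058·59) = 123900/3289 ≈ 37.671
S = 1000/(123900/3289) − 10 = 20500/1239 in ≈ 16.546 in
Ia = 0.2S: 0.2·16.546 = 3.309 in (exactly 4100/1239)

S = 20500/1239 in ≈ 16.546 in; Ia = 4100/1239 in ≈ 3.309 in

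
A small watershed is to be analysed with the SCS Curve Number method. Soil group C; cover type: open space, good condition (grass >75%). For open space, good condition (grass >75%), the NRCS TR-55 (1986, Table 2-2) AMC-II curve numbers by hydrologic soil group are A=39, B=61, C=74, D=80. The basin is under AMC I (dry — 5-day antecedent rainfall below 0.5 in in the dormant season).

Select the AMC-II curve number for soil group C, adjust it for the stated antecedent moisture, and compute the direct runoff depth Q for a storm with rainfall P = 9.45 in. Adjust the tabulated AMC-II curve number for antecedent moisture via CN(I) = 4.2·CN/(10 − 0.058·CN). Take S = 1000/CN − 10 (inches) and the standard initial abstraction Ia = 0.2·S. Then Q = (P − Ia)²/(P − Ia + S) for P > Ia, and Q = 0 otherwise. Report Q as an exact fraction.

Q = 14605447609/3898255620 in ≈ 3.747 in

NRCS table: open space, good condition (grass >75%), soil group C → CN(II) = 74
CN(I) from CN(II)=74: (4.2·74)/(10 − 0.058·74) = 77700/1427 ≈ 54.450
Max retention: S = 1000/(77700/1427) − 10 = 6500/777 in (≈ 8.366 in)
Initial abstraction Ia = S/5 = (6500/777)/5 = 1300/777 ≈ 1.673 in
Excess rainfall: 9.450 − 1.673 = 7.777 in; P > Ia so Q > 0
Runoff Q = (P−Ia)²/(P−Ia+S) = (7.777)²/(7.777+8.366) = 14605447609/3898255620 ≈ 3.747 in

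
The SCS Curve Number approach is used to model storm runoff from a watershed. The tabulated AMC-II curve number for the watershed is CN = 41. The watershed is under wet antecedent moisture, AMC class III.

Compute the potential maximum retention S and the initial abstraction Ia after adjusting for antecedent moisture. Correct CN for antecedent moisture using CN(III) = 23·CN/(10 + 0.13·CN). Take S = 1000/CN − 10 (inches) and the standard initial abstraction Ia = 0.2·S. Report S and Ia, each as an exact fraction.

S = 5900/943 in ≈ 6.257 in; Ia = 1180/943 in ≈ 1.251 in

Wet (AMC III): CN(III) = 23·41/(10 + 0.13·41) = 943/(1533/100) = 94300/1533 ≈ 61.513
Max retention: S = 1000/(94300/1533) − 10 = 5900/943 in (≈ 6.257 in)
Initial abstraction Ia = S/5 = (5900/943)/5 = 1180/943 ≈ 1.251 in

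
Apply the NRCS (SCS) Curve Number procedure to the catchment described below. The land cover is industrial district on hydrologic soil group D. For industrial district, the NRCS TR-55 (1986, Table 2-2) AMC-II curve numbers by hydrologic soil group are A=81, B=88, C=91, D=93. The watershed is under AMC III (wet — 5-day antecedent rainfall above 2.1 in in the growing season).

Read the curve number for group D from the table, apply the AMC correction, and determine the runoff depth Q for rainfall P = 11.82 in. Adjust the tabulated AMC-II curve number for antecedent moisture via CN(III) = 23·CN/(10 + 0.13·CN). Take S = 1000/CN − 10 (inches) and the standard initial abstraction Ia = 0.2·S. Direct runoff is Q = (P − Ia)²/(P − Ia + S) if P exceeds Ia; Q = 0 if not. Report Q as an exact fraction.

Q = 1580423608201/138195335550 in ≈ 11.436 in

NRCS table: industrial district, soil group D → CN(II) = 93
Adjust CN=93 to AMC III: 23·93/(10 + 0.13·93) → 2139 ÷ (2209/100) = 213900/2209 ≈ 96.831
Max retention: S = 1000/(213900/2209) − 10 = 700/2139 in (≈ 0.327 in)
Initial abstraction Ia = S/5 = (700/2139)/5 = 140/2139 ≈ 0.065 in
P − Ia = 11.820 − 0.065 = 1257149/106950 ≈ 11.755 in (> 0, runoff occurs)
Q = (1257149/106950)²/((1257149/106950) + 700/2139) = (1580423608201/11438302500)/(1292149/106950) = 1580423608201/138195335550 in ≈ 11.436 in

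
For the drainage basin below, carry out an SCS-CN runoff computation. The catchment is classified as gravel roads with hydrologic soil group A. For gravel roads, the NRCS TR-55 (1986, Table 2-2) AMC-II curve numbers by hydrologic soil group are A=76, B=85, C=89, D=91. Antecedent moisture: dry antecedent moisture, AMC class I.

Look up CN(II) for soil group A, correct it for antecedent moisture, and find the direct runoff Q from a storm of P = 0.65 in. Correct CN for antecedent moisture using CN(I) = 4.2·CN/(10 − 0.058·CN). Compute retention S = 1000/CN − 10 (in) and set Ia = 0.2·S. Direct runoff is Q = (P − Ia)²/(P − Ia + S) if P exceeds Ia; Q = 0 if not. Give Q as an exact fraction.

NRCS table: gravel roads, soil group A → CN(II) = 76
CN(I) from CN(II)=76: (4.2·76)/(10 − 0.058·76) = 13300/233 ≈ 57.082
S = 1000/(13300/233) − 10 = 1000/133 in ≈ 7.519 in
Ia = 0.2·(1000/133) = 200/133 in ≈ 1.504 in
P = 0.650 ≤ Ia = 1.504 in: entire storm abstracted, Q = 0.

Q = 0 in ≈ 0.000 in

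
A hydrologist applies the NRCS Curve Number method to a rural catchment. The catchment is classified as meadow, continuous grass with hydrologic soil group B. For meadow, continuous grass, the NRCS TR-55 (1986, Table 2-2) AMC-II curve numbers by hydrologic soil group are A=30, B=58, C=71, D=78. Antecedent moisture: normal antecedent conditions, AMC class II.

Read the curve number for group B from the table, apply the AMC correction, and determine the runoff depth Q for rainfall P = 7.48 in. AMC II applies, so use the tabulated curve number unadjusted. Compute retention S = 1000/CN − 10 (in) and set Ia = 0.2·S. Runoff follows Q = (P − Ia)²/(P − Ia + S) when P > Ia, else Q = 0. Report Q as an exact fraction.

NRCS table: meadow, continuous grass, soil group B → CN(II) = 58
AMC II — tabulated CN = 58 applies directly.
S = 1000/58 − 10 = 210/29 in ≈ 7.241 in
Ia = 0.2·(210/29) = 42/29 in ≈ 1.448 in
Excess rainfall: 7.480 − 1.448 = 6.032 in; P > Ia so Q > 0
Q = (4373/725)²/((4373/725) + 210/29) = (19123129/525625)/(9623/725) = 19123129/6976675 in ≈ 2.741 in

Q = 19123129/6976675 in ≈ 2.741 in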